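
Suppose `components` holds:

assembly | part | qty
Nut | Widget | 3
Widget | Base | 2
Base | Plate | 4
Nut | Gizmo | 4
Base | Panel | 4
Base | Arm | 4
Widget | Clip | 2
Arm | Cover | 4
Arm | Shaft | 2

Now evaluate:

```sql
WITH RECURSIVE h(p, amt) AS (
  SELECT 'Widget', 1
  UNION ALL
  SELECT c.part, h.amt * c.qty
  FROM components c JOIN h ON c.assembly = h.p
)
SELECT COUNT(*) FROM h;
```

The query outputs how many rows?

8

Base: (Widget, amt=1).
Iteration 1: components of {Widget} -> Base = 1*2 = 2, Clip = 1*2 = 2.
Iteration 2: components of {Base,Clip} -> Arm = 2*4 = 8, Panel = 2*4 = 8, Plate = 2*4 = 8.
Iteration 3: components of {Arm,Panel,Plate} -> Cover = 8*4 = 32, Shaft = 8*2 = 16.
Iteration 4: no further components; recursion stops.
Total rows emitted: 8.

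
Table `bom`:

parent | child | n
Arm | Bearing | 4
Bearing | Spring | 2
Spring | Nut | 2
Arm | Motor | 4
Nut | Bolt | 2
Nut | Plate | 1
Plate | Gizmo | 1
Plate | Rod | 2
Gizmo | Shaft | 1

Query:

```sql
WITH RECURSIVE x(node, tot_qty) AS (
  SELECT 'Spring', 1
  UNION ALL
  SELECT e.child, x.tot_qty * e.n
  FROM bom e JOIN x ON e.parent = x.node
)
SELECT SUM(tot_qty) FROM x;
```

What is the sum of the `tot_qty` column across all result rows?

Base: (Spring, tot_qty=1).
Iteration 1: components of {Spring} -> Nut = 1*2 = 2.
Iteration 2: components of {Nut} -> Bolt = 2*2 = 4, Plate = 2*1 = 2.
Iteration 3: components of {Bolt,Plate} -> Gizmo = 2*1 = 2, Rod = 2*2 = 4.
Iteration 4: components of {Gizmo,Rod} -> Shaft = 2*1 = 2.
Iteration 5: no further components; recursion stops.
SUM(tot_qty) = 1 + 2 + 4 + 2 + 2 + 4 + 2 = 17.

17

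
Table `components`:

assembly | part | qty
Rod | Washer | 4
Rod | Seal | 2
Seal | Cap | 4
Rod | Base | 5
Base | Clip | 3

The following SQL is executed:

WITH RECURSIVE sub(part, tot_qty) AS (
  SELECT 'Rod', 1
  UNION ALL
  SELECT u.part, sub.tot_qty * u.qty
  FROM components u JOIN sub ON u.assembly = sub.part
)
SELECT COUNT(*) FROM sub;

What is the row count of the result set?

Base: (Rod, tot_qty=1).
Iteration 1: components of {Rod} -> Base = 1*5 = 5, Seal = 1*2 = 2, Washer = 1*4 = 4.
Iteration 2: components of {Base,Seal,Washer} -> Cap = 2*4 = 8, Clip = 5*3 = 15.
Iteration 3: no further components; recursion stops.
Total rows emitted: 6.

6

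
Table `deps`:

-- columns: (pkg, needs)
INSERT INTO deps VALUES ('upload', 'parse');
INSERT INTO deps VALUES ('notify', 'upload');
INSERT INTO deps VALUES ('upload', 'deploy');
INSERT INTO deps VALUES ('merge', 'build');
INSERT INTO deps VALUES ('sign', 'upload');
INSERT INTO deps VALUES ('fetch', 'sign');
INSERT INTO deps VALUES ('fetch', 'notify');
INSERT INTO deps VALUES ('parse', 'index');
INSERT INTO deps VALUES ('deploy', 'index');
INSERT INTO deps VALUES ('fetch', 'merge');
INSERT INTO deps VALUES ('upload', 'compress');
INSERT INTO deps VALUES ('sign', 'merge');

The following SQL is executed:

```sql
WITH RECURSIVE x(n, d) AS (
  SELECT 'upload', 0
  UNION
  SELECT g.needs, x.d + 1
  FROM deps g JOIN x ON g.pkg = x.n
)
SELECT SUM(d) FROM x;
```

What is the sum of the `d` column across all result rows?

Base: (upload, d=0).
Iteration 1: edges from {upload} -> (compress, d=1), (deploy, d=1), (parse, d=1).
Iteration 2: edges from {compress,deploy,parse} -> (index, d=2). [UNION drops 1 duplicate row(s)]
Iteration 3: no outgoing edges from {index}; recursion stops.
SUM(d) = 0 + 1 + 1 + 1 + 2 = 5.

5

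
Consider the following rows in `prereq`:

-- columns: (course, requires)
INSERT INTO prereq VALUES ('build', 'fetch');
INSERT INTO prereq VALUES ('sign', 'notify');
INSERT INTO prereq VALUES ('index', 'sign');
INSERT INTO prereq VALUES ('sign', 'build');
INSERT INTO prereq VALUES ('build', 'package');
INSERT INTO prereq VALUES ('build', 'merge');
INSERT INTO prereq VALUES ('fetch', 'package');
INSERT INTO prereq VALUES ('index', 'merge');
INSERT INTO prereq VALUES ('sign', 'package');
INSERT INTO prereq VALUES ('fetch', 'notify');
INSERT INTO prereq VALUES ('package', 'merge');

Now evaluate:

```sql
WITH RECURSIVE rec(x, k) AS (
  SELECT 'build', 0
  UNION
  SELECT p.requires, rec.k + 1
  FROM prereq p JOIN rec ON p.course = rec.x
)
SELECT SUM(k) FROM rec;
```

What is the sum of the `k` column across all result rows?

12

Base: (build, k=0).
Iteration 1: edges from {build} -> (fetch, k=1), (merge, k=1), (package, k=1).
Iteration 2: edges from {fetch,merge,package} -> (merge, k=2), (notify, k=2), (package, k=2).
Iteration 3: edges from {merge,notify,package} -> (merge, k=3).
Iteration 4: no outgoing edges from {merge}; recursion stops.
SUM(k) = 0 + 1 + 1 + 1 + 2 + 2 + 2 + 3 = 12.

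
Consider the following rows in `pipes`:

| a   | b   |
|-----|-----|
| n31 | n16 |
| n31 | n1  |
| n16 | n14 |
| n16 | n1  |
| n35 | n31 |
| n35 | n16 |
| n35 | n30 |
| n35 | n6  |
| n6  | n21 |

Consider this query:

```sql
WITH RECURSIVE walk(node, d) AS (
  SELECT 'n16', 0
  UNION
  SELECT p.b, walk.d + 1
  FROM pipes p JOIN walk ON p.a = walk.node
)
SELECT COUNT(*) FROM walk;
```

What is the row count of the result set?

3

Base: (n16, d=0).
Iteration 1: edges from {n16} -> (n1, d=1), (n14, d=1).
Iteration 2: no outgoing edges from {n1,n14}; recursion stops.
Total rows emitted: 3.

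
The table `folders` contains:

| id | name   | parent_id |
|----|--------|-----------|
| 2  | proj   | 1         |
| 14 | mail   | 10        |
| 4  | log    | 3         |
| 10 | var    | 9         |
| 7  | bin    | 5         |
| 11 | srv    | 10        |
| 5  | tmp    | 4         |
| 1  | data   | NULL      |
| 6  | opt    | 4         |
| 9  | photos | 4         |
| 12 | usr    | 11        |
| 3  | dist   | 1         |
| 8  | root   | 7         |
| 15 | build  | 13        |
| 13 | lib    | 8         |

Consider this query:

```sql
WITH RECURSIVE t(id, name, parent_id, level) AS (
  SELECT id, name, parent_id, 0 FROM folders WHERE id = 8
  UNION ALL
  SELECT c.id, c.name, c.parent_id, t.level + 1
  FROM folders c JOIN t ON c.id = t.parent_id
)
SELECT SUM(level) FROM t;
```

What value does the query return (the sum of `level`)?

Base: id=8 (root), parent_id=7, level 0.
Iteration 1: join on id=7 -> bin (id 7, parent_id=5, level 1).
Iteration 2: join on id=5 -> tmp (id 5, parent_id=4, level 2).
Iteration 3: join on id=4 -> log (id 4, parent_id=3, level 3).
Iteration 4: join on id=3 -> dist (id 3, parent_id=1, level 4).
Iteration 5: join on id=1 -> data (id 1, parent_id=NULL, level 5).
Iteration 6: parent_id is NULL; no match; recursion stops.
SUM(level) = 0 + 1 + 2 + 3 + 4 + 5 = 15.

15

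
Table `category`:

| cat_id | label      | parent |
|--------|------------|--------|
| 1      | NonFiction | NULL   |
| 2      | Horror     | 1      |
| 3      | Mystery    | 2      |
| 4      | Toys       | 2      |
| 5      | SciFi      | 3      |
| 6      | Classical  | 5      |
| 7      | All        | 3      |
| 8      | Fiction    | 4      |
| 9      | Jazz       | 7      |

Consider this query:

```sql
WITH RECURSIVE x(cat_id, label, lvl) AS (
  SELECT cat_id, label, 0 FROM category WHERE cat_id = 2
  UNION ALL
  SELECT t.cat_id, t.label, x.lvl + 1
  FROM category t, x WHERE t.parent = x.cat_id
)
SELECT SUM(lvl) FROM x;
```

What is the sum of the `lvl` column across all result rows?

Base: cat_id=2 (Horror) at lvl 0.
Iteration 1: rows with parent in {2} -> Mystery (id 3, lvl 1), Toys (id 4, lvl 1).
Iteration 2: rows with parent in {3,4} -> SciFi (id 5, lvl 2), All (id 7, lvl 2), Fiction (id 8, lvl 2).
Iteration 3: rows with parent in {5,7,8} -> Classical (id 6, lvl 3), Jazz (id 9, lvl 3).
Iteration 4: no rows with parent in {6,9}; recursion stops.
SUM(lvl) = 0 + 1 + 1 + 2 + 2 + 2 + 3 + 3 = 14.

14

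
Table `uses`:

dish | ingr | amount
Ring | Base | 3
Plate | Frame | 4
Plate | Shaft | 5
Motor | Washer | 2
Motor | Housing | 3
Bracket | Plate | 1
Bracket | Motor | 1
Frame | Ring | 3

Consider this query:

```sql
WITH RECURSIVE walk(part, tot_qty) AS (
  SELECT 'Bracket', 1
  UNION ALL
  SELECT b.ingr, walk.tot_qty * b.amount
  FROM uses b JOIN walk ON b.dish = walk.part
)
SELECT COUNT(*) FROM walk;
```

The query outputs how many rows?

Base: (Bracket, tot_qty=1).
Iteration 1: components of {Bracket} -> Motor = 1*1 = 1, Plate = 1*1 = 1.
Iteration 2: components of {Motor,Plate} -> Frame = 1*4 = 4, Housing = 1*3 = 3, Shaft = 1*5 = 5, Washer = 1*2 = 2.
Iteration 3: components of {Frame,Housing,Shaft,Washer} -> Ring = 4*3 = 12.
Iteration 4: components of {Ring} -> Base = 12*3 = 36.
Iteration 5: no further components; recursion stops.
Total rows emitted: 9.

9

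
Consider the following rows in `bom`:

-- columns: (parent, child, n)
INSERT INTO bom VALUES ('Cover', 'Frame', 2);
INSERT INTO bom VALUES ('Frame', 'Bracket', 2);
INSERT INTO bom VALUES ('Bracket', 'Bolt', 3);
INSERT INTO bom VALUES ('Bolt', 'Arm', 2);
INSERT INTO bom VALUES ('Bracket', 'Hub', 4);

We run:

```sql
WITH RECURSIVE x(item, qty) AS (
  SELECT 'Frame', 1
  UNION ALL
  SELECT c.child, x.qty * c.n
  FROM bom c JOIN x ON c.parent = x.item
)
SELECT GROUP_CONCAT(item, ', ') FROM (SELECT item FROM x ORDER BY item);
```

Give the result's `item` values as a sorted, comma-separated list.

Base: (Frame, qty=1).
Iteration 1: components of {Frame} -> Bracket = 1*2 = 2.
Iteration 2: components of {Bracket} -> Bolt = 2*3 = 6, Hub = 2*4 = 8.
Iteration 3: components of {Bolt,Hub} -> Arm = 6*2 = 12.
Iteration 4: no further components; recursion stops.

Arm, Bolt, Bracket, Frame, Hub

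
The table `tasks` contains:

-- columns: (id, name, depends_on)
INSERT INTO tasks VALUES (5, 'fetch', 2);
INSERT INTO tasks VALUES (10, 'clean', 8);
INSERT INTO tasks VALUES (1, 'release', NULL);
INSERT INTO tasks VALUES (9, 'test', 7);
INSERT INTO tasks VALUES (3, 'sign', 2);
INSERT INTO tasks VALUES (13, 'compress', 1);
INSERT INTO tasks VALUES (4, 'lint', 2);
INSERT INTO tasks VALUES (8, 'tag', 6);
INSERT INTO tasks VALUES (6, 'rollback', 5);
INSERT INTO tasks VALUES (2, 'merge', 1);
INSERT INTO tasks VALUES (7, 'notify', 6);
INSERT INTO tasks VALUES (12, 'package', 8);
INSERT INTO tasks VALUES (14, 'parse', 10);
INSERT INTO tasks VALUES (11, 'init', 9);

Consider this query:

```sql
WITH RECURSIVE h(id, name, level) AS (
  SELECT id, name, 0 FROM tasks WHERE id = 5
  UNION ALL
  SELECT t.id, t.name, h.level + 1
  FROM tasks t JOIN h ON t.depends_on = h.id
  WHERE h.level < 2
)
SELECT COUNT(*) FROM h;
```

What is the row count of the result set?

4

Base: id=5 (fetch) at level 0.
Iteration 1: rows with depends_on in {5} -> rollback (id 6, level 1).
Iteration 2: rows with depends_on in {6} -> notify (id 7, level 2), tag (id 8, level 2).
Iteration 3: level < 2 fails for all current rows; recursion stops.
Total rows emitted: 4.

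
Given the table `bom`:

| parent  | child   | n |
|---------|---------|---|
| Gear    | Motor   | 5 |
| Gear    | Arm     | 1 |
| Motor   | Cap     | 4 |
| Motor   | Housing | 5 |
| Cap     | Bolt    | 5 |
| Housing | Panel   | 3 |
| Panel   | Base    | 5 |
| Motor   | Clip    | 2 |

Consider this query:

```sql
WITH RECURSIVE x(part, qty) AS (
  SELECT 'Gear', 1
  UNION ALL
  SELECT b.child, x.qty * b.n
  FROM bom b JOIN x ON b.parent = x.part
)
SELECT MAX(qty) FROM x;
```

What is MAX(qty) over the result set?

375

Base: (Gear, qty=1).
Iteration 1: components of {Gear} -> Arm = 1*1 = 1, Motor = 1*5 = 5.
Iteration 2: components of {Arm,Motor} -> Cap = 5*4 = 20, Clip = 5*2 = 10, Housing = 5*5 = 25.
Iteration 3: components of {Cap,Clip,Housing} -> Bolt = 20*5 = 100, Panel = 25*3 = 75.
Iteration 4: components of {Bolt,Panel} -> Base = 75*5 = 375.
Iteration 5: no further components; recursion stops.
qty values: 1, 5, 1, 20, 25, 10, 100, 75, 375; the maximum is 375.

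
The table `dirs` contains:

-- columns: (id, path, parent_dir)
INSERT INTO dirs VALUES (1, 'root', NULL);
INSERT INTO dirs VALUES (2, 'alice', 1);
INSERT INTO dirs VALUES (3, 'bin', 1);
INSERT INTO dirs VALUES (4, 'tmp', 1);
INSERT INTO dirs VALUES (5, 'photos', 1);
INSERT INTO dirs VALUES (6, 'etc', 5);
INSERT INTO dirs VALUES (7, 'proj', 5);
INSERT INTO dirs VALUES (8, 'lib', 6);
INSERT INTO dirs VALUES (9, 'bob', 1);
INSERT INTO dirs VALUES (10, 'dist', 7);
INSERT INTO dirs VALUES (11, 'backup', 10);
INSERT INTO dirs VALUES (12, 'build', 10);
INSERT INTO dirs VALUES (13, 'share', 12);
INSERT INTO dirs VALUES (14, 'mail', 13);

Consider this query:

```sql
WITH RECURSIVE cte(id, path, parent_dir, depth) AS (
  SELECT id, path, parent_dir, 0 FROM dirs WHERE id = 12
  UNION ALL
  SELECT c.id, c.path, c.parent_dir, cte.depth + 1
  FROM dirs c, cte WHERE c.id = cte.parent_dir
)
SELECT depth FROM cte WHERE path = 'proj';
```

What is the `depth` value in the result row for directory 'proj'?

Base: id=12 (build), parent_dir=10, depth 0.
Iteration 1: join on id=10 -> dist (id 10, parent_dir=7, depth 1).
Iteration 2: join on id=7 -> proj (id 7, parent_dir=5, depth 2).
Iteration 3: join on id=5 -> photos (id 5, parent_dir=1, depth 3).
Iteration 4: join on id=1 -> root (id 1, parent_dir=NULL, depth 4).
Iteration 5: parent_dir is NULL; no match; recursion stops.

2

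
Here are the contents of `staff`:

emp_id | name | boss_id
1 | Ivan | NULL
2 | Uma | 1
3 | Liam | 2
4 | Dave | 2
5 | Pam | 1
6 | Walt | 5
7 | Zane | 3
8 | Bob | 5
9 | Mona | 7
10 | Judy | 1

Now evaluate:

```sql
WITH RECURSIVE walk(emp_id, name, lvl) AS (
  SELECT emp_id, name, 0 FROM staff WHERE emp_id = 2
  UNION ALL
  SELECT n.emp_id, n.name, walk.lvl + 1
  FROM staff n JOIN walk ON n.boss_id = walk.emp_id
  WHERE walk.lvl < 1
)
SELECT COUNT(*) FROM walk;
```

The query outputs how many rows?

3

Base: emp_id=2 (Uma) at lvl 0.
Iteration 1: rows with boss_id in {2} -> Liam (id 3, lvl 1), Dave (id 4, lvl 1).
Iteration 2: lvl < 1 fails for all current rows; recursion stops.
Total rows emitted: 3.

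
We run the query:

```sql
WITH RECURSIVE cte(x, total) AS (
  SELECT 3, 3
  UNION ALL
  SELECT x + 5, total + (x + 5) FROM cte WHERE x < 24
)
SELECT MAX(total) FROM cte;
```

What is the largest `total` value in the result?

93

Base: x=3, total=3.
Iteration 1: 3 < 24 holds -> x = 3 + 5 = 8, total = 3 + 8 = 11.
Iteration 2: 8 < 24 holds -> x = 8 + 5 = 13, total = 11 + 13 = 24.
Iteration 3: 13 < 24 holds -> x = 13 + 5 = 18, total = 24 + 18 = 42.
Iteration 4: 18 < 24 holds -> x = 18 + 5 = 23, total = 42 + 23 = 65.
Iteration 5: 23 < 24 holds -> x = 23 + 5 = 28, total = 65 + 28 = 93.
Iteration 6: 28 < 24 fails; recursion stops.
total values: 3, 11, 24, 42, 65, 93; the maximum is 93.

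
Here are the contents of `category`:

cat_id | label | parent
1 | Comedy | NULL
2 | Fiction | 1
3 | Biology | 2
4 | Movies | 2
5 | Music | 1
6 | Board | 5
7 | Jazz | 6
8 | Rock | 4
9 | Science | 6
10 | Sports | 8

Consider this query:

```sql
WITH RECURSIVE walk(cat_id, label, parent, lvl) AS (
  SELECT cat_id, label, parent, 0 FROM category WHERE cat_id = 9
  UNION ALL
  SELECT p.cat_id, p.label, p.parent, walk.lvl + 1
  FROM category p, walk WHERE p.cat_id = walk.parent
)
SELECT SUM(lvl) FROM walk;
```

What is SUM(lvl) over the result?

6

Base: cat_id=9 (Science), parent=6, lvl 0.
Iteration 1: join on cat_id=6 -> Board (id 6, parent=5, lvl 1).
Iteration 2: join on cat_id=5 -> Music (id 5, parent=1, lvl 2).
Iteration 3: join on cat_id=1 -> Comedy (id 1, parent=NULL, lvl 3).
Iteration 4: parent is NULL; no match; recursion stops.
SUM(lvl) = 0 + 1 + 2 + 3 = 6.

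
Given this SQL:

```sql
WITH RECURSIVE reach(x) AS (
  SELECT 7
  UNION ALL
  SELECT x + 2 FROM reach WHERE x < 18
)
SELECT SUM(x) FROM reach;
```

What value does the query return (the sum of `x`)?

91

Base: x=7.
Iteration 1: 7 < 18 holds -> x = 7 + 2 = 9.
Iteration 2: 9 < 18 holds -> x = 9 + 2 = 11.
Iteration 3: 11 < 18 holds -> x = 11 + 2 = 13.
Iteration 4: 13 < 18 holds -> x = 13 + 2 = 15.
Iteration 5: 15 < 18 holds -> x = 15 + 2 = 17.
Iteration 6: 17 < 18 holds -> x = 17 + 2 = 19.
Iteration 7: 19 < 18 fails; recursion stops.
SUM(x) = 7 + 9 + 11 + 13 + 15 + 17 + 19 = 91.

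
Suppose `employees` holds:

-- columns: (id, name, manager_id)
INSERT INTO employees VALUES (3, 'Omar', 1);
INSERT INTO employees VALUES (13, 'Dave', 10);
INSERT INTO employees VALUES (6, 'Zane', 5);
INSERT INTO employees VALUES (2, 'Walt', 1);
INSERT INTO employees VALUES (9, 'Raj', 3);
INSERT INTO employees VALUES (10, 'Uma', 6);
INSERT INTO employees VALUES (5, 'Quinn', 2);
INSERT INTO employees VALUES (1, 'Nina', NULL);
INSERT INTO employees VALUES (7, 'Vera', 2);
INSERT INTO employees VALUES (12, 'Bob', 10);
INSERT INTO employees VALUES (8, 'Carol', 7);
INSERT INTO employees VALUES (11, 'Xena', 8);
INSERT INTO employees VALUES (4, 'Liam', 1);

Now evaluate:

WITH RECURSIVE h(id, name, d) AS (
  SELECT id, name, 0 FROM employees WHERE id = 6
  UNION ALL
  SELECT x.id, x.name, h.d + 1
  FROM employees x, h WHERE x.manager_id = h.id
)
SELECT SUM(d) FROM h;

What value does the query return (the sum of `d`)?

Base: id=6 (Zane) at d 0.
Iteration 1: rows with manager_id in {6} -> Uma (id 10, d 1).
Iteration 2: rows with manager_id in {10} -> Bob (id 12, d 2), Dave (id 13, d 2).
Iteration 3: no rows with manager_id in {12,13}; recursion stops.
SUM(d) = 0 + 1 + 2 + 2 = 5.

5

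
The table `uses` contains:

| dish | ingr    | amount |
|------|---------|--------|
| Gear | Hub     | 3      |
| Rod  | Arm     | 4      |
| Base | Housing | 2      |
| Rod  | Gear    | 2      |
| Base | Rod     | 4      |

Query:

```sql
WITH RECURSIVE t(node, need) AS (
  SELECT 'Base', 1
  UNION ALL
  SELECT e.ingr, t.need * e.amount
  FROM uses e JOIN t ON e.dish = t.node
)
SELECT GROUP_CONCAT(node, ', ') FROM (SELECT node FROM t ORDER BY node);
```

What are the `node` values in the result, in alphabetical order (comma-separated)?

Base: (Base, need=1).
Iteration 1: components of {Base} -> Housing = 1*2 = 2, Rod = 1*4 = 4.
Iteration 2: components of {Housing,Rod} -> Arm = 4*4 = 16, Gear = 4*2 = 8.
Iteration 3: components of {Arm,Gear} -> Hub = 8*3 = 24.
Iteration 4: no further components; recursion stops.

Arm, Base, Gear, Housing, Hub, Rod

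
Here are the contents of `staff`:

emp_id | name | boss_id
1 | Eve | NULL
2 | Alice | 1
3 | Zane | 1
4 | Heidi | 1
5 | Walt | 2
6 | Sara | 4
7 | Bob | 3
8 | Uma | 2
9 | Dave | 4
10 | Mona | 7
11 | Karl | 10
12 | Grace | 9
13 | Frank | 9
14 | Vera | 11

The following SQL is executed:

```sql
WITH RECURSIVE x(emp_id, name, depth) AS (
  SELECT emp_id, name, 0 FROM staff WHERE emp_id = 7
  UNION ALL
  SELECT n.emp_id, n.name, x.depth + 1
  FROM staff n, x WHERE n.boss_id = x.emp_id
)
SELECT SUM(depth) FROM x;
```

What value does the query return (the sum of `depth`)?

Base: emp_id=7 (Bob) at depth 0.
Iteration 1: rows with boss_id in {7} -> Mona (id 10, depth 1).
Iteration 2: rows with boss_id in {10} -> Karl (id 11, depth 2).
Iteration 3: rows with boss_id in {11} -> Vera (id 14, depth 3).
Iteration 4: no rows with boss_id in {14}; recursion stops.
SUM(depth) = 0 + 1 + 2 + 3 = 6.

6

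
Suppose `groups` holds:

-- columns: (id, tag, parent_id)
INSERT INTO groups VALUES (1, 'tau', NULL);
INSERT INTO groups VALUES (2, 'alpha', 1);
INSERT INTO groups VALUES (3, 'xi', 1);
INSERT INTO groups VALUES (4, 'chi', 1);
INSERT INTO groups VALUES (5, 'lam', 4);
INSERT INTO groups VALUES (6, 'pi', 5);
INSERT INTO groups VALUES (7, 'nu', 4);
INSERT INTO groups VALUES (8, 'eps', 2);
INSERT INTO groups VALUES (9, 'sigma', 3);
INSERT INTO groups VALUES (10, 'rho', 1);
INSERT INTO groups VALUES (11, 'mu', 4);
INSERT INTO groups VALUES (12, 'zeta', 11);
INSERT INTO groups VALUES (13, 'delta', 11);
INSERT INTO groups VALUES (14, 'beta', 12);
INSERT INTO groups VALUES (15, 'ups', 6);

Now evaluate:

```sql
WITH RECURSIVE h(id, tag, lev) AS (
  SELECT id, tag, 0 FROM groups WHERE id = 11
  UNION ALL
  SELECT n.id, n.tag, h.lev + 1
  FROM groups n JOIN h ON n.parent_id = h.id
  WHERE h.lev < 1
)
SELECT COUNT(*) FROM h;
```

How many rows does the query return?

3

Base: id=11 (mu) at lev 0.
Iteration 1: rows with parent_id in {11} -> zeta (id 12, lev 1), delta (id 13, lev 1).
Iteration 2: lev < 1 fails for all current rows; recursion stops.
Total rows emitted: 3.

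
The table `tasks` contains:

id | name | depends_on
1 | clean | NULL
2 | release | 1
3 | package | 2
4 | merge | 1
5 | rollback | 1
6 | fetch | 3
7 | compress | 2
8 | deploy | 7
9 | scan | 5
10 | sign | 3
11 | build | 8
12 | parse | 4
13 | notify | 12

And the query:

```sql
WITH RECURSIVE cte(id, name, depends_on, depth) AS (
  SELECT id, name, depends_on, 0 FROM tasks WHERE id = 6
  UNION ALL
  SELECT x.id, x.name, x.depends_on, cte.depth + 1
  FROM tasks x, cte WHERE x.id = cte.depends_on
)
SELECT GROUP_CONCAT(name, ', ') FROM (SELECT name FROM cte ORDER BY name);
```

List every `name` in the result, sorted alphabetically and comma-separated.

clean, fetch, package, release

Base: id=6 (fetch), depends_on=3, depth 0.
Iteration 1: join on id=3 -> package (id 3, depends_on=2, depth 1).
Iteration 2: join on id=2 -> release (id 2, depends_on=1, depth 2).
Iteration 3: join on id=1 -> clean (id 1, depends_on=NULL, depth 3).
Iteration 4: depends_on is NULL; no match; recursion stops.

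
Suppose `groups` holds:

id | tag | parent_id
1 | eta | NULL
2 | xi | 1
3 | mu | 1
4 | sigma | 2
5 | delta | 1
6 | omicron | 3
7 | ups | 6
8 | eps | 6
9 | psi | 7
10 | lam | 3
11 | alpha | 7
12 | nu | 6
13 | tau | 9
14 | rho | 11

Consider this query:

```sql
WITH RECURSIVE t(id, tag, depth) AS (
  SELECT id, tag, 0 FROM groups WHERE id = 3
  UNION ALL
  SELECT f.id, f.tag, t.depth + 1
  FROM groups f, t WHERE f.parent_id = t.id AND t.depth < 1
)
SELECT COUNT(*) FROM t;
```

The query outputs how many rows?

3

Base: id=3 (mu) at depth 0.
Iteration 1: rows with parent_id in {3} -> omicron (id 6, depth 1), lam (id 10, depth 1).
Iteration 2: depth < 1 fails for all current rows; recursion stops.
Total rows emitted: 3.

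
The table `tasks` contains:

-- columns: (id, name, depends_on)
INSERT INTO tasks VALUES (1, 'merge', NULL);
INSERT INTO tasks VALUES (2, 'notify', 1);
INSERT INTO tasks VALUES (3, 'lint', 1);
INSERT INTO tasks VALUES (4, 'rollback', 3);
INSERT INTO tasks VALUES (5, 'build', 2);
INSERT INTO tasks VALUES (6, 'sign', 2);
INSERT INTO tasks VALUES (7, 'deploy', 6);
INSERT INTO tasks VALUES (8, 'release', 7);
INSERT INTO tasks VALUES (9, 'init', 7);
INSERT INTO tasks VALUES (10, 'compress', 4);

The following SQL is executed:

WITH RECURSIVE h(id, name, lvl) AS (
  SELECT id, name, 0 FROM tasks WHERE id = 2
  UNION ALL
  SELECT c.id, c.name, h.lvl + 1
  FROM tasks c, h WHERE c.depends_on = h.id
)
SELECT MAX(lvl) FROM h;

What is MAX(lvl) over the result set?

Base: id=2 (notify) at lvl 0.
Iteration 1: rows with depends_on in {2} -> build (id 5, lvl 1), sign (id 6, lvl 1).
Iteration 2: rows with depends_on in {5,6} -> deploy (id 7, lvl 2).
Iteration 3: rows with depends_on in {7} -> release (id 8, lvl 3), init (id 9, lvl 3).
Iteration 4: no rows with depends_on in {8,9}; recursion stops.
lvl values: 0, 1, 1, 2, 3, 3; the maximum is 3.

3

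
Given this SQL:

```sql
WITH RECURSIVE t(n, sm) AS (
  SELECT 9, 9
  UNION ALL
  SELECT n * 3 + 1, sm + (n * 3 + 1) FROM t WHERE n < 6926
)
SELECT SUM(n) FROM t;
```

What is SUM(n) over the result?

31156

Base: n=9, sm=9.
Iteration 1: 9 < 6926 holds -> n = 9 * 3 + 1 = 28, sm = 9 + 28 = 37.
Iteration 2: 28 < 6926 holds -> n = 28 * 3 + 1 = 85, sm = 37 + 85 = 122.
Iteration 3: 85 < 6926 holds -> n = 85 * 3 + 1 = 256, sm = 122 + 256 = 378.
Iteration 4: 256 < 6926 holds -> n = 256 * 3 + 1 = 769, sm = 378 + 769 = 1147.
Iteration 5: 769 < 6926 holds -> n = 769 * 3 + 1 = 2308, sm = 1147 + 2308 = 3455.
Iteration 6: 2308 < 6926 holds -> n = 2308 * 3 + 1 = 6925, sm = 3455 + 6925 = 10380.
Iteration 7: 6925 < 6926 holds -> n = 6925 * 3 + 1 = 20776, sm = 10380 + 20776 = 31156.
Iteration 8: 20776 < 6926 fails; recursion stops.
SUM(n) = 9 + 28 + 85 + 256 + 769 + 2308 + 6925 + 20776 = 31156.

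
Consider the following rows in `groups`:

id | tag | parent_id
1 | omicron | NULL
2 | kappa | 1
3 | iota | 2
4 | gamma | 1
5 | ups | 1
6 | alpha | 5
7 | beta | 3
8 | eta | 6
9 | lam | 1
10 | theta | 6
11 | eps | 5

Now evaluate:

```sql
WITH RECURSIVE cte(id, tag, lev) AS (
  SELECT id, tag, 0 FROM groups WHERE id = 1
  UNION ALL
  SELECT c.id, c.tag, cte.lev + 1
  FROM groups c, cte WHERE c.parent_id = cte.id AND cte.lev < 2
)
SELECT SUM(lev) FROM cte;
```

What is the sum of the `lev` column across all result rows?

Base: id=1 (omicron) at lev 0.
Iteration 1: rows with parent_id in {1} -> kappa (id 2, lev 1), gamma (id 4, lev 1), ups (id 5, lev 1), lam (id 9, lev 1).
Iteration 2: rows with parent_id in {2,4,5,9} -> iota (id 3, lev 2), alpha (id 6, lev 2), eps (id 11, lev 2).
Iteration 3: lev < 2 fails for all current rows; recursion stops.
SUM(lev) = 0 + 1 + 1 + 1 + 1 + 2 + 2 + 2 = 10.

10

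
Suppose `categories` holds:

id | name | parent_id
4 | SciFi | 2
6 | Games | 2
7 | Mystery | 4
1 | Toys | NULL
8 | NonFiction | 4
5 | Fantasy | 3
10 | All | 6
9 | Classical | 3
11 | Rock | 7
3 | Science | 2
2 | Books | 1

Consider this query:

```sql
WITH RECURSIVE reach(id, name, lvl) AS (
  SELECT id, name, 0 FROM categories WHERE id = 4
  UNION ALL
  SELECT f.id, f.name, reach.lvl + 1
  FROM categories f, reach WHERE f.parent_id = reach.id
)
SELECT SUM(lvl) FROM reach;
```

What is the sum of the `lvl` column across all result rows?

4

Base: id=4 (SciFi) at lvl 0.
Iteration 1: rows with parent_id in {4} -> Mystery (id 7, lvl 1), NonFiction (id 8, lvl 1).
Iteration 2: rows with parent_id in {7,8} -> Rock (id 11, lvl 2).
Iteration 3: no rows with parent_id in {11}; recursion stops.
SUM(lvl) = 0 + 1 + 1 + 2 = 4.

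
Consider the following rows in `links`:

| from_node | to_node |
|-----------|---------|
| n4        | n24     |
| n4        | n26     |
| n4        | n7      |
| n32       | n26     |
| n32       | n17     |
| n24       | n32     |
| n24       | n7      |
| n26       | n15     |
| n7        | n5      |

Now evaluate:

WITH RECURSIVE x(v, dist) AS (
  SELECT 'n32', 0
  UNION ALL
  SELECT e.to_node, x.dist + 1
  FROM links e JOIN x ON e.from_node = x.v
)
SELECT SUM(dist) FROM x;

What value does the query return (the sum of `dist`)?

Base: (n32, dist=0).
Iteration 1: edges from {n32} -> (n17, dist=1), (n26, dist=1).
Iteration 2: edges from {n17,n26} -> (n15, dist=2).
Iteration 3: no outgoing edges from {n15}; recursion stops.
SUM(dist) = 0 + 1 + 1 + 2 = 4.

4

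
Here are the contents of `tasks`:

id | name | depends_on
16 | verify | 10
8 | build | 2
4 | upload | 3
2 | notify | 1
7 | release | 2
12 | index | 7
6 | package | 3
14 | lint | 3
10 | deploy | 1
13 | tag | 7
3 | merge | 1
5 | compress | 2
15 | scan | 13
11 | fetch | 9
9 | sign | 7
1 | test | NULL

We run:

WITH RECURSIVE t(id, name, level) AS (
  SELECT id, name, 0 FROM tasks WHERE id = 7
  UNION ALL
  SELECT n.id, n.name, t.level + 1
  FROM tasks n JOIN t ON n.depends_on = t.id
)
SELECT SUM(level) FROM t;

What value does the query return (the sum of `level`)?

7

Base: id=7 (release) at level 0.
Iteration 1: rows with depends_on in {7} -> sign (id 9, level 1), index (id 12, level 1), tag (id 13, level 1).
Iteration 2: rows with depends_on in {9,12,13} -> fetch (id 11, level 2), scan (id 15, level 2).
Iteration 3: no rows with depends_on in {11,15}; recursion stops.
SUM(level) = 0 + 1 + 1 + 1 + 2 + 2 = 7.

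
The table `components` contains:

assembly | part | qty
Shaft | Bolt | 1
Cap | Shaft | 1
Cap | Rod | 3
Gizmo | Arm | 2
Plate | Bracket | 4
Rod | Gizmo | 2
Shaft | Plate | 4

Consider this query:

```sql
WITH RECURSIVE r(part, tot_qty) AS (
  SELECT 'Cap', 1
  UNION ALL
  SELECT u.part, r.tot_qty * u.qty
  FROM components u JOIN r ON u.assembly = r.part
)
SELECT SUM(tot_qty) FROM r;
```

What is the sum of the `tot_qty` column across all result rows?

44

Base: (Cap, tot_qty=1).
Iteration 1: components of {Cap} -> Rod = 1*3 = 3, Shaft = 1*1 = 1.
Iteration 2: components of {Rod,Shaft} -> Bolt = 1*1 = 1, Gizmo = 3*2 = 6, Plate = 1*4 = 4.
Iteration 3: components of {Bolt,Gizmo,Plate} -> Arm = 6*2 = 12, Bracket = 4*4 = 16.
Iteration 4: no further components; recursion stops.
SUM(tot_qty) = 1 + 3 + 1 + 6 + 1 + 4 + 12 + 16 = 44.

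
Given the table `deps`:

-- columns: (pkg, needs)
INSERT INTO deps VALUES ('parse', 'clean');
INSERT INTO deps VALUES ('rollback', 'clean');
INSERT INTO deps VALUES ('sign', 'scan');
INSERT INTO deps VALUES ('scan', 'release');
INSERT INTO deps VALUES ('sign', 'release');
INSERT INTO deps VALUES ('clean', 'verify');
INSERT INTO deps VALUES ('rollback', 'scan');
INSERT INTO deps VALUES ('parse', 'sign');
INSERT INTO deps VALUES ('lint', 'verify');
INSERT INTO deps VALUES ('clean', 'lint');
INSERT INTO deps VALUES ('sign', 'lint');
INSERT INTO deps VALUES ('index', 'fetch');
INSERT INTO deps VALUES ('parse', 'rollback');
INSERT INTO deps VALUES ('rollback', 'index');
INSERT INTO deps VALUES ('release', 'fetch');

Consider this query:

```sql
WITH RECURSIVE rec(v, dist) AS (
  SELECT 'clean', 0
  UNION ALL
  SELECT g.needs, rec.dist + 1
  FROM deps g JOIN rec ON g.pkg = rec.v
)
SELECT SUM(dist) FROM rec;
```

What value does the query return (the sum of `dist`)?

4

Base: (clean, dist=0).
Iteration 1: edges from {clean} -> (lint, dist=1), (verify, dist=1).
Iteration 2: edges from {lint,verify} -> (verify, dist=2).
Iteration 3: no outgoing edges from {verify}; recursion stops.
SUM(dist) = 0 + 1 + 1 + 2 = 4.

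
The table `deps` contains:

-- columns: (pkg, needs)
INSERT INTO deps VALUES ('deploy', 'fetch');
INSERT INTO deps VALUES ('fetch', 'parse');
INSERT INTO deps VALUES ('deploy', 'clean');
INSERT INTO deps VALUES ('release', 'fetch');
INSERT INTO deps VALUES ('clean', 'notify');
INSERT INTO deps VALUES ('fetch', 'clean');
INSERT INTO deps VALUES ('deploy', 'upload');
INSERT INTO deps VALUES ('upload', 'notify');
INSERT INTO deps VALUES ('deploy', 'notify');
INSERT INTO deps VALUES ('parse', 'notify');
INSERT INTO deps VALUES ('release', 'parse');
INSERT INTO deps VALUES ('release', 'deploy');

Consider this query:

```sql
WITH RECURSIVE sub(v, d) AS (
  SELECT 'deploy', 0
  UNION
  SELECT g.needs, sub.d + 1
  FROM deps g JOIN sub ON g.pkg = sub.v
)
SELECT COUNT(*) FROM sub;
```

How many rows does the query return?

9

Base: (deploy, d=0).
Iteration 1: edges from {deploy} -> (clean, d=1), (fetch, d=1), (notify, d=1), (upload, d=1).
Iteration 2: edges from {clean,fetch,notify,upload} -> (clean, d=2), (notify, d=2), (parse, d=2). [UNION drops 1 duplicate row(s)]
Iteration 3: edges from {clean,notify,parse} -> (notify, d=3). [UNION drops 1 duplicate row(s)]
Iteration 4: no outgoing edges from {notify}; recursion stops.
Total rows emitted: 9.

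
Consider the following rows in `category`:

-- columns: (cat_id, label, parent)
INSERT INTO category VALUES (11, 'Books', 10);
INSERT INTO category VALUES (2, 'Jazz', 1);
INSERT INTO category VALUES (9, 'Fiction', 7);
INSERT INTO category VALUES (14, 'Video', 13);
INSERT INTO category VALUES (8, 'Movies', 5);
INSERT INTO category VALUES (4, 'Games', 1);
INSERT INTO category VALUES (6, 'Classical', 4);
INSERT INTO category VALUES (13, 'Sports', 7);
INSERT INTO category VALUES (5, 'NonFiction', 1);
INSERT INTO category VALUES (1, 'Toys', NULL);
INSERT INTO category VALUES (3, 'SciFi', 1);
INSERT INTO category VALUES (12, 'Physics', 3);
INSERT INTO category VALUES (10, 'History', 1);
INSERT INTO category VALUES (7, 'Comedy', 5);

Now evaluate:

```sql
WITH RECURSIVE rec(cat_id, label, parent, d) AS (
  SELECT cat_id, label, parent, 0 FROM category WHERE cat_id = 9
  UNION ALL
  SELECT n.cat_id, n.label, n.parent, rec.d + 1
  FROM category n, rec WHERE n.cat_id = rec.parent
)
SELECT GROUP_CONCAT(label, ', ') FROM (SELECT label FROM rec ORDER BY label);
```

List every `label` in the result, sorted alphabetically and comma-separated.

Base: cat_id=9 (Fiction), parent=7, d 0.
Iteration 1: join on cat_id=7 -> Comedy (id 7, parent=5, d 1).
Iteration 2: join on cat_id=5 -> NonFiction (id 5, parent=1, d 2).
Iteration 3: join on cat_id=1 -> Toys (id 1, parent=NULL, d 3).
Iteration 4: parent is NULL; no match; recursion stops.

Comedy, Fiction, NonFiction, Toys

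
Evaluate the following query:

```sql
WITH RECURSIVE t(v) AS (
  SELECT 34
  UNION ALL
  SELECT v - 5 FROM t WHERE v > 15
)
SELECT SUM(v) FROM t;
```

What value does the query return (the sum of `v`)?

120

Base: v=34.
Iteration 1: 34 > 15 holds -> v = 34 - 5 = 29.
Iteration 2: 29 > 15 holds -> v = 29 - 5 = 24.
Iteration 3: 24 > 15 holds -> v = 24 - 5 = 19.
Iteration 4: 19 > 15 holds -> v = 19 - 5 = 14.
Iteration 5: 14 > 15 fails; recursion stops.
SUM(v) = 34 + 29 + 24 + 19 + 14 = 120.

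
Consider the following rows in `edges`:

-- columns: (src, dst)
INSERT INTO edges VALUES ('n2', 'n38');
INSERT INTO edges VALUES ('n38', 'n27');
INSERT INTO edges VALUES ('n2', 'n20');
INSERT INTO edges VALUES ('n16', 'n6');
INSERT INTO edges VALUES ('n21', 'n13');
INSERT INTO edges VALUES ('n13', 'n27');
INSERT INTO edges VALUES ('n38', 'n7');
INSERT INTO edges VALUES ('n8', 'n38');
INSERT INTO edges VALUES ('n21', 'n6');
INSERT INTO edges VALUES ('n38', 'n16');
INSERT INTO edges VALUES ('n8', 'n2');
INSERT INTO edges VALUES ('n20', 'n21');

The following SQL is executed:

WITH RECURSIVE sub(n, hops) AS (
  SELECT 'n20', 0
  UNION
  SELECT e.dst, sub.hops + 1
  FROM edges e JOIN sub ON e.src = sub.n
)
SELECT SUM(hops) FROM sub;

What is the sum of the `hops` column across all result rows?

8

Base: (n20, hops=0).
Iteration 1: edges from {n20} -> (n21, hops=1).
Iteration 2: edges from {n21} -> (n13, hops=2), (n6, hops=2).
Iteration 3: edges from {n13,n6} -> (n27, hops=3).
Iteration 4: no outgoing edges from {n27}; recursion stops.
SUM(hops) = 0 + 1 + 2 + 2 + 3 = 8.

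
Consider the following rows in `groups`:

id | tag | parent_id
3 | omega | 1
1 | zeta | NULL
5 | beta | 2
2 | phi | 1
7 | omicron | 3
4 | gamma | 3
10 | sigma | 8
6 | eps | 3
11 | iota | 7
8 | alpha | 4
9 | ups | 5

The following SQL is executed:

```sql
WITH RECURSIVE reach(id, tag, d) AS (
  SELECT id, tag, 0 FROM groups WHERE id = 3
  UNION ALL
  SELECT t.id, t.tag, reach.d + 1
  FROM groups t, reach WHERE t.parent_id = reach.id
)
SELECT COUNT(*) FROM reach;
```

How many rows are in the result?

Base: id=3 (omega) at d 0.
Iteration 1: rows with parent_id in {3} -> gamma (id 4, d 1), eps (id 6, d 1), omicron (id 7, d 1).
Iteration 2: rows with parent_id in {4,6,7} -> alpha (id 8, d 2), iota (id 11, d 2).
Iteration 3: rows with parent_id in {8,11} -> sigma (id 10, d 3).
Iteration 4: no rows with parent_id in {10}; recursion stops.
Total rows emitted: 7.

7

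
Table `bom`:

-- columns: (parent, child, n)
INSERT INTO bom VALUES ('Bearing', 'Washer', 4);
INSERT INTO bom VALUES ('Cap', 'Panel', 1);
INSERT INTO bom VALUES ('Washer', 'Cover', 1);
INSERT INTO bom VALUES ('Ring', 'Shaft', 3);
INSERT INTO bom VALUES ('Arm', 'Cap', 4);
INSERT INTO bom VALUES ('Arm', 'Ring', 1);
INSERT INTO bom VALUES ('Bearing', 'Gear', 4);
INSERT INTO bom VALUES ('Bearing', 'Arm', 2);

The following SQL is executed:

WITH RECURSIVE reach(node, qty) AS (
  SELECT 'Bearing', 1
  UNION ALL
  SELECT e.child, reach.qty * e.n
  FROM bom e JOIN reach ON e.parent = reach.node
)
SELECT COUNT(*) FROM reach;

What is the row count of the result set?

Base: (Bearing, qty=1).
Iteration 1: components of {Bearing} -> Arm = 1*2 = 2, Gear = 1*4 = 4, Washer = 1*4 = 4.
Iteration 2: components of {Arm,Gear,Washer} -> Cap = 2*4 = 8, Cover = 4*1 = 4, Ring = 2*1 = 2.
Iteration 3: components of {Cap,Cover,Ring} -> Panel = 8*1 = 8, Shaft = 2*3 = 6.
Iteration 4: no further components; recursion stops.
Total rows emitted: 9.

9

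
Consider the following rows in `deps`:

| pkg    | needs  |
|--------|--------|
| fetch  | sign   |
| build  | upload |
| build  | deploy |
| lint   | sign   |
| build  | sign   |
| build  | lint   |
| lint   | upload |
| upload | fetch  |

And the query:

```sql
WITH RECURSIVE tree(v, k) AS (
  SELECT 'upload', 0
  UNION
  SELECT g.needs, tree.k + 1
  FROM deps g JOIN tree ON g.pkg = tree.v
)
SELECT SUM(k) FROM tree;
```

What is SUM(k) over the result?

Base: (upload, k=0).
Iteration 1: edges from {upload} -> (fetch, k=1).
Iteration 2: edges from {fetch} -> (sign, k=2).
Iteration 3: no outgoing edges from {sign}; recursion stops.
SUM(k) = 0 + 1 + 2 = 3.

3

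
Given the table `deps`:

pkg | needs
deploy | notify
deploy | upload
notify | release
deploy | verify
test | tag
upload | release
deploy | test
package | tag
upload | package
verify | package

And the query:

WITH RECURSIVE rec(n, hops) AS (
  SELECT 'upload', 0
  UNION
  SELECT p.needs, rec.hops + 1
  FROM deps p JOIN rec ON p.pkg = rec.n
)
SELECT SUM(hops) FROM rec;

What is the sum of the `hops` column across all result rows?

Base: (upload, hops=0).
Iteration 1: edges from {upload} -> (package, hops=1), (release, hops=1).
Iteration 2: edges from {package,release} -> (tag, hops=2).
Iteration 3: no outgoing edges from {tag}; recursion stops.
SUM(hops) = 0 + 1 + 1 + 2 = 4.

4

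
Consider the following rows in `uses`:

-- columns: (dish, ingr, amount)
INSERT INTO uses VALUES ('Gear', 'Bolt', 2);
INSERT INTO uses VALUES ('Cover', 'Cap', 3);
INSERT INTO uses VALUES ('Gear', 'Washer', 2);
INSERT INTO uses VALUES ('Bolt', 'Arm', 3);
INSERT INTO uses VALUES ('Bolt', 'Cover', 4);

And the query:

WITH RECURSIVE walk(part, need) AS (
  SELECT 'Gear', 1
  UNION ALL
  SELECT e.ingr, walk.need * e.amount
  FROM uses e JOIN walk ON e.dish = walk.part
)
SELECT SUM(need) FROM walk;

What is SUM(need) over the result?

Base: (Gear, need=1).
Iteration 1: components of {Gear} -> Bolt = 1*2 = 2, Washer = 1*2 = 2.
Iteration 2: components of {Bolt,Washer} -> Arm = 2*3 = 6, Cover = 2*4 = 8.
Iteration 3: components of {Arm,Cover} -> Cap = 8*3 = 24.
Iteration 4: no further components; recursion stops.
SUM(need) = 1 + 2 + 2 + 8 + 6 + 24 = 43.

43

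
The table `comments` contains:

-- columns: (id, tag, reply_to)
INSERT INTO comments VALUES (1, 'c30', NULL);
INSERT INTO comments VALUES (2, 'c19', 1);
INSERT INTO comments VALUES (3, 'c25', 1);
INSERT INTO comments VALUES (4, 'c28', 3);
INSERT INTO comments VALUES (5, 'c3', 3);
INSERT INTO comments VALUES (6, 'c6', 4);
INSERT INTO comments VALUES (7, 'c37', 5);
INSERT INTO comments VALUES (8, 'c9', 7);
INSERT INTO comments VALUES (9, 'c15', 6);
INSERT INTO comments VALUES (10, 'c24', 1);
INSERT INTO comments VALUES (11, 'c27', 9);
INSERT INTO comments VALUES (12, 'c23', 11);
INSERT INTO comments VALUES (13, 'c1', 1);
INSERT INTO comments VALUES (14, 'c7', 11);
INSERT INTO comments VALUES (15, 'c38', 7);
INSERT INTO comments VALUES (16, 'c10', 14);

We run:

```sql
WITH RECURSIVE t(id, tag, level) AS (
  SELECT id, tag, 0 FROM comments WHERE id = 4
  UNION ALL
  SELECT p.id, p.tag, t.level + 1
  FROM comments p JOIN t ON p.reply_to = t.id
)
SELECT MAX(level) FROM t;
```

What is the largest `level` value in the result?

5

Base: id=4 (c28) at level 0.
Iteration 1: rows with reply_to in {4} -> c6 (id 6, level 1).
Iteration 2: rows with reply_to in {6} -> c15 (id 9, level 2).
Iteration 3: rows with reply_to in {9} -> c27 (id 11, level 3).
Iteration 4: rows with reply_to in {11} -> c23 (id 12, level 4), c7 (id 14, level 4).
Iteration 5: rows with reply_to in {12,14} -> c10 (id 16, level 5).
Iteration 6: no rows with reply_to in {16}; recursion stops.
level values: 0, 1, 2, 3, 4, 4, 5; the maximum is 5.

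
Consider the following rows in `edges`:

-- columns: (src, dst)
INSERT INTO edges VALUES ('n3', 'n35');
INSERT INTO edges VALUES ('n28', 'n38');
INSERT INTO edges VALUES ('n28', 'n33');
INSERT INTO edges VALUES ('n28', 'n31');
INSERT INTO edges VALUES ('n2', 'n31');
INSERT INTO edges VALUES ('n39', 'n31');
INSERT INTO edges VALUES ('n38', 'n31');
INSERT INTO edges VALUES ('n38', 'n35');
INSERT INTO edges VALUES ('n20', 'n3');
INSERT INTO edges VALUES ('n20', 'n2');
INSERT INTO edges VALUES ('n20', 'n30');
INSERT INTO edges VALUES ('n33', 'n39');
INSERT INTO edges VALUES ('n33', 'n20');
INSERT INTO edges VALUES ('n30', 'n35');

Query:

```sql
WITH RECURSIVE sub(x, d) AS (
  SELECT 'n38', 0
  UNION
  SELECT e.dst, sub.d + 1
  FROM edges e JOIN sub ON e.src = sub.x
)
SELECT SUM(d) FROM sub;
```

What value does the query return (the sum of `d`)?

2

Base: (n38, d=0).
Iteration 1: edges from {n38} -> (n31, d=1), (n35, d=1).
Iteration 2: no outgoing edges from {n31,n35}; recursion stops.
SUM(d) = 0 + 1 + 1 = 2.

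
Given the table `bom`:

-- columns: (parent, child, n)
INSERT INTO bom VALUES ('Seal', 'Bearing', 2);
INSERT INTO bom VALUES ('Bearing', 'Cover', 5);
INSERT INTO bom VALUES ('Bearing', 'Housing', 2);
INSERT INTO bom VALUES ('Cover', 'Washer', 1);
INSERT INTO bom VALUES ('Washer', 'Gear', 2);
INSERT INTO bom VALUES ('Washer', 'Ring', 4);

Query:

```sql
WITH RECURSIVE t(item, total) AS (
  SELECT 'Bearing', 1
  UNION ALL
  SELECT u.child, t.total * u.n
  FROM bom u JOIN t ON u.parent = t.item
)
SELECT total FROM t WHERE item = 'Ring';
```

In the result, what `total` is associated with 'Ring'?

Base: (Bearing, total=1).
Iteration 1: components of {Bearing} -> Cover = 1*5 = 5, Housing = 1*2 = 2.
Iteration 2: components of {Cover,Housing} -> Washer = 5*1 = 5.
Iteration 3: components of {Washer} -> Gear = 5*2 = 10, Ring = 5*4 = 20.
Iteration 4: no further components; recursion stops.

20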